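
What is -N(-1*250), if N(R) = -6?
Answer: 6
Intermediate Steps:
-N(-1*250) = -1*(-6) = 6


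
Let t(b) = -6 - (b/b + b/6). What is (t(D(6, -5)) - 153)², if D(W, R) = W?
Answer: 25921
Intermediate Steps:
t(b) = -7 - b/6 (t(b) = -6 - (1 + b*(⅙)) = -6 - (1 + b/6) = -6 + (-1 - b/6) = -7 - b/6)
(t(D(6, -5)) - 153)² = ((-7 - ⅙*6) - 153)² = ((-7 - 1) - 153)² = (-8 - 153)² = (-161)² = 25921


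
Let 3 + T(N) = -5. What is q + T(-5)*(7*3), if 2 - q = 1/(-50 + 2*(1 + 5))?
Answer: -6307/38 ≈ -165.97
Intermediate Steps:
T(N) = -8 (T(N) = -3 - 5 = -8)
q = 77/38 (q = 2 - 1/(-50 + 2*(1 + 5)) = 2 - 1/(-50 + 2*6) = 2 - 1/(-50 + 12) = 2 - 1/(-38) = 2 - 1*(-1/38) = 2 + 1/38 = 77/38 ≈ 2.0263)
q + T(-5)*(7*3) = 77/38 - 56*3 = 77/38 - 8*21 = 77/38 - 168 = -6307/38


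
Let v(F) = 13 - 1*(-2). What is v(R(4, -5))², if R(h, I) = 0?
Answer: 225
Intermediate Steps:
v(F) = 15 (v(F) = 13 + 2 = 15)
v(R(4, -5))² = 15² = 225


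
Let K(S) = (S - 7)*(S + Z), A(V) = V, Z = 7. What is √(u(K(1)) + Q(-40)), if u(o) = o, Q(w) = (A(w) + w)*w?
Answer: 4*√197 ≈ 56.143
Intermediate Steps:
K(S) = (-7 + S)*(7 + S) (K(S) = (S - 7)*(S + 7) = (-7 + S)*(7 + S))
Q(w) = 2*w² (Q(w) = (w + w)*w = (2*w)*w = 2*w²)
√(u(K(1)) + Q(-40)) = √((-49 + 1²) + 2*(-40)²) = √((-49 + 1) + 2*1600) = √(-48 + 3200) = √3152 = 4*√197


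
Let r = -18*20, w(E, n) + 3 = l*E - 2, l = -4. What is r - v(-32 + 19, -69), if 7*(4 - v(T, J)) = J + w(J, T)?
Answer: -2346/7 ≈ -335.14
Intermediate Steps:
w(E, n) = -5 - 4*E (w(E, n) = -3 + (-4*E - 2) = -3 + (-2 - 4*E) = -5 - 4*E)
v(T, J) = 33/7 + 3*J/7 (v(T, J) = 4 - (J + (-5 - 4*J))/7 = 4 - (-5 - 3*J)/7 = 4 + (5/7 + 3*J/7) = 33/7 + 3*J/7)
r = -360
r - v(-32 + 19, -69) = -360 - (33/7 + (3/7)*(-69)) = -360 - (33/7 - 207/7) = -360 - 1*(-174/7) = -360 + 174/7 = -2346/7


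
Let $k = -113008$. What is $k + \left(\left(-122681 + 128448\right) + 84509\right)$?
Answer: $-22732$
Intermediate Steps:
$k + \left(\left(-122681 + 128448\right) + 84509\right) = -113008 + \left(\left(-122681 + 128448\right) + 84509\right) = -113008 + \left(5767 + 84509\right) = -113008 + 90276 = -22732$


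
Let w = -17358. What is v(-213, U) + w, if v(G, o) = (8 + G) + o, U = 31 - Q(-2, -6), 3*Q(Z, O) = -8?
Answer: -52588/3 ≈ -17529.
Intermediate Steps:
Q(Z, O) = -8/3 (Q(Z, O) = (⅓)*(-8) = -8/3)
U = 101/3 (U = 31 - 1*(-8/3) = 31 + 8/3 = 101/3 ≈ 33.667)
v(G, o) = 8 + G + o
v(-213, U) + w = (8 - 213 + 101/3) - 17358 = -514/3 - 17358 = -52588/3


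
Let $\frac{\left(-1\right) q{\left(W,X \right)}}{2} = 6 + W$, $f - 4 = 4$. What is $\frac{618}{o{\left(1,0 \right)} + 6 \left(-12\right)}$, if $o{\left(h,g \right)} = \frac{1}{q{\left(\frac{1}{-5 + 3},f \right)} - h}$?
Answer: $- \frac{7416}{865} \approx -8.5734$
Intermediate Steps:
$f = 8$ ($f = 4 + 4 = 8$)
$q{\left(W,X \right)} = -12 - 2 W$ ($q{\left(W,X \right)} = - 2 \left(6 + W\right) = -12 - 2 W$)
$o{\left(h,g \right)} = \frac{1}{-11 - h}$ ($o{\left(h,g \right)} = \frac{1}{\left(-12 - \frac{2}{-5 + 3}\right) - h} = \frac{1}{\left(-12 - \frac{2}{-2}\right) - h} = \frac{1}{\left(-12 - -1\right) - h} = \frac{1}{\left(-12 + 1\right) - h} = \frac{1}{-11 - h}$)
$\frac{618}{o{\left(1,0 \right)} + 6 \left(-12\right)} = \frac{618}{- \frac{1}{11 + 1} + 6 \left(-12\right)} = \frac{618}{- \frac{1}{12} - 72} = \frac{618}{- \frac{865}{12}} = 618 \left(- \frac{12}{865}\right) = - \frac{7416}{865}$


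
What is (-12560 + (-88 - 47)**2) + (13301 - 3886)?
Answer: 15080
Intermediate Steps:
(-12560 + (-88 - 47)**2) + (13301 - 3886) = (-12560 + (-135)**2) + 9415 = (-12560 + 18225) + 9415 = 5665 + 9415 = 15080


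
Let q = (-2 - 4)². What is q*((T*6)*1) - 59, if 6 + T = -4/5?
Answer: -7639/5 ≈ -1527.8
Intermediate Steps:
T = -34/5 (T = -6 - 4/5 = -6 - 4*⅕ = -6 - ⅘ = -34/5 ≈ -6.8000)
q = 36 (q = (-6)² = 36)
q*((T*6)*1) - 59 = 36*(-34/5*6*1) - 59 = 36*(-204/5*1) - 59 = 36*(-204/5) - 59 = -7344/5 - 59 = -7639/5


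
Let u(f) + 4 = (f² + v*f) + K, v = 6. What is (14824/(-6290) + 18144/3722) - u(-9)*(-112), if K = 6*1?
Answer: 1119104604/344285 ≈ 3250.5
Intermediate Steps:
K = 6
u(f) = 2 + f² + 6*f (u(f) = -4 + ((f² + 6*f) + 6) = -4 + (6 + f² + 6*f) = 2 + f² + 6*f)
(14824/(-6290) + 18144/3722) - u(-9)*(-112) = (14824/(-6290) + 18144/3722) - (2 + (-9)² + 6*(-9))*(-112) = (14824*(-1/6290) + 18144*(1/3722)) - (2 + 81 - 54)*(-112) = (-436/185 + 9072/1861) - 29*(-112) = 866924/344285 - 1*(-3248) = 866924/344285 + 3248 = 1119104604/344285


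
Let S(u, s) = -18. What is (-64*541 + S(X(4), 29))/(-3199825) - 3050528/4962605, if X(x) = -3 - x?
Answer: -1917848239038/3175893508825 ≈ -0.60388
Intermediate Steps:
(-64*541 + S(X(4), 29))/(-3199825) - 3050528/4962605 = (-64*541 - 18)/(-3199825) - 3050528/4962605 = (-34624 - 18)*(-1/3199825) - 3050528*1/4962605 = -34642*(-1/3199825) - 3050528/4962605 = 34642/3199825 - 3050528/4962605 = -1917848239038/3175893508825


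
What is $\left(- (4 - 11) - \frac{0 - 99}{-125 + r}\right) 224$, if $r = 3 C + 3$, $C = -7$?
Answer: $\frac{18368}{13} \approx 1412.9$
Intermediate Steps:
$r = -18$ ($r = 3 \left(-7\right) + 3 = -21 + 3 = -18$)
$\left(- (4 - 11) - \frac{0 - 99}{-125 + r}\right) 224 = \left(- (4 - 11) - \frac{0 - 99}{-125 - 18}\right) 224 = \left(\left(-1\right) \left(-7\right) - - \frac{99}{-143}\right) 224 = \left(7 - \left(-99\right) \left(- \frac{1}{143}\right)\right) 224 = \left(7 - \frac{9}{13}\right) 224 = \frac{82}{13} \cdot 224 = \frac{18368}{13}$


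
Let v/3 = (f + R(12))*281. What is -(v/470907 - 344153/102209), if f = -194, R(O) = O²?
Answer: 55457388707/16043644521 ≈ 3.4567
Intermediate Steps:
v = -42150 (v = 3*((-194 + 12²)*281) = 3*((-194 + 144)*281) = 3*(-50*281) = 3*(-14050) = -42150)
-(v/470907 - 344153/102209) = -(-42150/470907 - 344153/102209) = -(-42150*1/470907 - 344153*1/102209) = -(-14050/156969 - 344153/102209) = -1*(-55457388707/16043644521) = 55457388707/16043644521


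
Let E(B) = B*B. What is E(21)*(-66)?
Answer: -29106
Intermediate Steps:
E(B) = B²
E(21)*(-66) = 21²*(-66) = 441*(-66) = -29106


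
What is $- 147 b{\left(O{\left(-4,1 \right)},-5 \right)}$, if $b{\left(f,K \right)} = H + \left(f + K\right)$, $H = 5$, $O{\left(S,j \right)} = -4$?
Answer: $588$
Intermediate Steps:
$b{\left(f,K \right)} = 5 + K + f$ ($b{\left(f,K \right)} = 5 + \left(f + K\right) = 5 + \left(K + f\right) = 5 + K + f$)
$- 147 b{\left(O{\left(-4,1 \right)},-5 \right)} = - 147 \left(5 - 5 - 4\right) = \left(-147\right) \left(-4\right) = 588$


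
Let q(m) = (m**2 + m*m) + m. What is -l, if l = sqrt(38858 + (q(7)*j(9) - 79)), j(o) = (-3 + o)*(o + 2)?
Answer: -sqrt(45709) ≈ -213.80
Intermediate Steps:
q(m) = m + 2*m**2 (q(m) = (m**2 + m**2) + m = 2*m**2 + m = m + 2*m**2)
j(o) = (-3 + o)*(2 + o)
l = sqrt(45709) (l = sqrt(38858 + ((7*(1 + 2*7))*(-6 + 9**2 - 1*9) - 79)) = sqrt(38858 + ((7*(1 + 14))*(-6 + 81 - 9) - 79)) = sqrt(38858 + ((7*15)*66 - 79)) = sqrt(38858 + (105*66 - 79)) = sqrt(38858 + (6930 - 79)) = sqrt(38858 + 6851) = sqrt(45709) ≈ 213.80)
-l = -sqrt(45709)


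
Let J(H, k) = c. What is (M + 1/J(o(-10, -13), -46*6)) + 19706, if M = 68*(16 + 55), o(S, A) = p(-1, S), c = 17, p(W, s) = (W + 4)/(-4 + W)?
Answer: 417079/17 ≈ 24534.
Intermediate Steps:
p(W, s) = (4 + W)/(-4 + W)
o(S, A) = -3/5 (o(S, A) = (4 - 1)/(-4 - 1) = 3/(-5) = -1/5*3 = -3/5)
J(H, k) = 17
M = 4828 (M = 68*71 = 4828)
(M + 1/J(o(-10, -13), -46*6)) + 19706 = (4828 + 1/17) + 19706 = 82077/17 + 19706 = 417079/17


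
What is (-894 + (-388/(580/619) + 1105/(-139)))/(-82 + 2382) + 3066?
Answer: 35525626057/11589125 ≈ 3065.4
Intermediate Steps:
(-894 + (-388/(580/619) + 1105/(-139)))/(-82 + 2382) + 3066 = (-894 + (-388/(580*(1/619)) + 1105*(-1/139)))/2300 + 3066 = (-894 + (-388/580/619 - 1105/139))*(1/2300) + 3066 = (-894 + (-388*619/580 - 1105/139))*(1/2300) + 3066 = (-894 + (-60043/145 - 1105/139))*(1/2300) + 3066 = (-894 - 8506202/20155)*(1/2300) + 3066 = -26524772/20155*1/2300 + 3066 = -6631193/11589125 + 3066 = 35525626057/11589125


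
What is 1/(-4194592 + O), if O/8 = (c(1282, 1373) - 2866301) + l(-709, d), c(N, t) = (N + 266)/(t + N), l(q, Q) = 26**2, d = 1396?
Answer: -295/8000278264 ≈ -3.6874e-8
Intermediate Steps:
l(q, Q) = 676
c(N, t) = (266 + N)/(N + t)
O = -6762873624/295 (O = 8*(((266 + 1282)/(1282 + 1373) - 2866301) + 676) = 8*((1548/2655 - 2866301) + 676) = 8*(((1/2655)*1548 - 2866301) + 676) = 8*((172/295 - 2866301) + 676) = 8*(-845558623/295 + 676) = 8*(-845359203/295) = -6762873624/295 ≈ -2.2925e+7)
1/(-4194592 + O) = 1/(-4194592 - 6762873624/295) = 1/(-8000278264/295) = -295/8000278264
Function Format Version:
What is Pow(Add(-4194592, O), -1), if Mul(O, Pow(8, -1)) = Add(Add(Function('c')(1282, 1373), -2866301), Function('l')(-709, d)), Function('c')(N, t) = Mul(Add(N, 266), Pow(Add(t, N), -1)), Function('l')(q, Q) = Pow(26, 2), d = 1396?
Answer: Rational(-295, 8000278264) ≈ -3.6874e-8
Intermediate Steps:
Function('l')(q, Q) = 676
Function('c')(N, t) = Mul(Pow(Add(N, t), -1), Add(266, N)) (Function('c')(N, t) = Mul(Add(266, N), Pow(Add(N, t), -1)) = Mul(Pow(Add(N, t), -1), Add(266, N)))
O = Rational(-6762873624, 295) (O = Mul(8, Add(Add(Mul(Pow(Add(1282, 1373), -1), Add(266, 1282)), -2866301), 676)) = Mul(8, Add(Add(Mul(Pow(2655, -1), 1548), -2866301), 676)) = Mul(8, Add(Add(Mul(Rational(1, 2655), 1548), -2866301), 676)) = Mul(8, Add(Add(Rational(172, 295), -2866301), 676)) = Mul(8, Add(Rational(-845558623, 295), 676)) = Mul(8, Rational(-845359203, 295)) = Rational(-6762873624, 295) ≈ -2.2925e+7)
Pow(Add(-4194592, O), -1) = Pow(Add(-4194592, Rational(-6762873624, 295)), -1) = Pow(Rational(-8000278264, 295), -1) = Rational(-295, 8000278264)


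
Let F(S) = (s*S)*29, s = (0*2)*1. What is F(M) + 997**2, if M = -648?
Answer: 994009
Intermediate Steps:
s = 0 (s = 0*1 = 0)
F(S) = 0 (F(S) = (0*S)*29 = 0*29 = 0)
F(M) + 997**2 = 0 + 997**2 = 0 + 994009 = 994009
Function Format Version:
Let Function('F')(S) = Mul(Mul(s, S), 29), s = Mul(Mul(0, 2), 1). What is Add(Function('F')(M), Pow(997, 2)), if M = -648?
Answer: 994009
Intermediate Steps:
s = 0 (s = Mul(0, 1) = 0)
Function('F')(S) = 0 (Function('F')(S) = Mul(Mul(0, S), 29) = Mul(0, 29) = 0)
Add(Function('F')(M), Pow(997, 2)) = Add(0, Pow(997, 2)) = Add(0, 994009) = 994009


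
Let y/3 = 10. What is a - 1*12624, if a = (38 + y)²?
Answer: -8000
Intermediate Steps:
y = 30 (y = 3*10 = 30)
a = 4624 (a = (38 + 30)² = 68² = 4624)
a - 1*12624 = 4624 - 1*12624 = 4624 - 12624 = -8000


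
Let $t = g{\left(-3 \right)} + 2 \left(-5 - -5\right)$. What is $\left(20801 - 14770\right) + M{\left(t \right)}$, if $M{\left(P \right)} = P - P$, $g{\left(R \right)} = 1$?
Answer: $6031$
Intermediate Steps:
$t = 1$ ($t = 1 + 2 \left(-5 - -5\right) = 1 + 2 \left(-5 + 5\right) = 1 + 2 \cdot 0 = 1 + 0 = 1$)
$M{\left(P \right)} = 0$
$\left(20801 - 14770\right) + M{\left(t \right)} = \left(20801 - 14770\right) + 0 = 6031 + 0 = 6031$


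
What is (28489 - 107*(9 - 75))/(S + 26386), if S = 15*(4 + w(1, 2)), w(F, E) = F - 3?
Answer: 35551/26416 ≈ 1.3458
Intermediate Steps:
w(F, E) = -3 + F
S = 30 (S = 15*(4 + (-3 + 1)) = 15*(4 - 2) = 15*2 = 30)
(28489 - 107*(9 - 75))/(S + 26386) = (28489 - 107*(9 - 75))/(30 + 26386) = (28489 - 107*(-66))/26416 = (28489 + 7062)*(1/26416) = 35551*(1/26416) = 35551/26416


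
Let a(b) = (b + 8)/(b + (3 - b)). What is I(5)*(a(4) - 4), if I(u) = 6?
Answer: 0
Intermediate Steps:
a(b) = 8/3 + b/3 (a(b) = (8 + b)/3 = (8 + b)*(⅓) = 8/3 + b/3)
I(5)*(a(4) - 4) = 6*((8/3 + (⅓)*4) - 4) = 6*((8/3 + 4/3) - 4) = 6*(4 - 4) = 6*0 = 0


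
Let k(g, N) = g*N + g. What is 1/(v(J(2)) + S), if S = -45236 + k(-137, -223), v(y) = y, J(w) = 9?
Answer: -1/14813 ≈ -6.7508e-5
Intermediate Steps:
k(g, N) = g + N*g (k(g, N) = N*g + g = g + N*g)
S = -14822 (S = -45236 - 137*(1 - 223) = -45236 - 137*(-222) = -45236 + 30414 = -14822)
1/(v(J(2)) + S) = 1/(9 - 14822) = 1/(-14813) = -1/14813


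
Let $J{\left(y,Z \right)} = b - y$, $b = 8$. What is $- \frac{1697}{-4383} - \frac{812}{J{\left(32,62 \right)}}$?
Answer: $\frac{299977}{8766} \approx 34.221$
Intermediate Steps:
$J{\left(y,Z \right)} = 8 - y$
$- \frac{1697}{-4383} - \frac{812}{J{\left(32,62 \right)}} = - \frac{1697}{-4383} - \frac{812}{8 - 32} = \left(-1697\right) \left(- \frac{1}{4383}\right) - \frac{812}{8 - 32} = \frac{1697}{4383} - \frac{812}{-24} = \frac{1697}{4383} - - \frac{203}{6} = \frac{1697}{4383} + \frac{203}{6} = \frac{299977}{8766}$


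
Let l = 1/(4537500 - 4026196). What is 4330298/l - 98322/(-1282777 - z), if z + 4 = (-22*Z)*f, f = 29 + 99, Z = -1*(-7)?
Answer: 2796541703711798434/1263061 ≈ 2.2141e+12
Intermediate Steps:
Z = 7
f = 128
l = 1/511304 ≈ 1.9558e-6
z = -19716 (z = -4 - 22*7*128 = -4 - 154*128 = -4 - 19712 = -19716)
4330298/l - 98322/(-1282777 - z) = 4330298/(1/511304) - 98322/(-1282777 - 1*(-19716)) = 4330298*511304 - 98322/(-1282777 + 19716) = 2214098688592 - 98322/(-1263061) = 2214098688592 - 98322*(-1/1263061) = 2214098688592 + 98322/1263061 = 2796541703711798434/1263061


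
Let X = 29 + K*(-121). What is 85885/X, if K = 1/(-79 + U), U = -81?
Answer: 13741600/4761 ≈ 2886.3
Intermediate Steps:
K = -1/160 (K = 1/(-79 - 81) = 1/(-160) = -1/160 ≈ -0.0062500)
X = 4761/160 (X = 29 - 1/160*(-121) = 29 + 121/160 = 4761/160 ≈ 29.756)
85885/X = 85885/(4761/160) = 85885*(160/4761) = 13741600/4761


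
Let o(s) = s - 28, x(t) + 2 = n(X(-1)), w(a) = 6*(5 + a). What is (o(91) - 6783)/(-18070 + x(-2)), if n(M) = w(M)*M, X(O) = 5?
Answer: 560/1481 ≈ 0.37812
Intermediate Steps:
w(a) = 30 + 6*a
n(M) = M*(30 + 6*M) (n(M) = (30 + 6*M)*M = M*(30 + 6*M))
x(t) = 298 (x(t) = -2 + 6*5*(5 + 5) = -2 + 6*5*10 = -2 + 300 = 298)
o(s) = -28 + s
(o(91) - 6783)/(-18070 + x(-2)) = ((-28 + 91) - 6783)/(-18070 + 298) = (63 - 6783)/(-17772) = -6720*(-1/17772) = 560/1481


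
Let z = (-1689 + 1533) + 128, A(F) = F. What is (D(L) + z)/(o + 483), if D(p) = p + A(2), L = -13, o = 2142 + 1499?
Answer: -39/4124 ≈ -0.0094568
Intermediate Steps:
o = 3641
D(p) = 2 + p (D(p) = p + 2 = 2 + p)
z = -28 (z = -156 + 128 = -28)
(D(L) + z)/(o + 483) = ((2 - 13) - 28)/(3641 + 483) = (-11 - 28)/4124 = -39*1/4124 = -39/4124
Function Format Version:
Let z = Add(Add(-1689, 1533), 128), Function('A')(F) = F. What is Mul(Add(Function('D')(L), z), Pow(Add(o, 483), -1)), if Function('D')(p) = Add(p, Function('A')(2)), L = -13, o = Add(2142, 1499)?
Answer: Rational(-39, 4124) ≈ -0.0094568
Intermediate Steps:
o = 3641
Function('D')(p) = Add(2, p) (Function('D')(p) = Add(p, 2) = Add(2, p))
z = -28 (z = Add(-156, 128) = -28)
Mul(Add(Function('D')(L), z), Pow(Add(o, 483), -1)) = Mul(Add(Add(2, -13), -28), Pow(Add(3641, 483), -1)) = Mul(Add(-11, -28), Pow(4124, -1)) = Mul(-39, Rational(1, 4124)) = Rational(-39, 4124)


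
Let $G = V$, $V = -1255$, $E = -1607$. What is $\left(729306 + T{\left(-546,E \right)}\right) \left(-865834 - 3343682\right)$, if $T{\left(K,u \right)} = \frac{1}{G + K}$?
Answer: $- \frac{5529115517679180}{1801} \approx -3.07 \cdot 10^{12}$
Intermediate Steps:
$G = -1255$
$T{\left(K,u \right)} = \frac{1}{-1255 + K}$
$\left(729306 + T{\left(-546,E \right)}\right) \left(-865834 - 3343682\right) = \left(729306 + \frac{1}{-1255 - 546}\right) \left(-865834 - 3343682\right) = \left(729306 + \frac{1}{-1801}\right) \left(-4209516\right) = \left(729306 - \frac{1}{1801}\right) \left(-4209516\right) = \frac{1313480105}{1801} \left(-4209516\right) = - \frac{5529115517679180}{1801}$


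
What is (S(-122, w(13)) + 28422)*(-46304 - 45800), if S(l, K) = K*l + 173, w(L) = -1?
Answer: -2644950568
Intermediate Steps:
S(l, K) = 173 + K*l
(S(-122, w(13)) + 28422)*(-46304 - 45800) = ((173 - 1*(-122)) + 28422)*(-46304 - 45800) = ((173 + 122) + 28422)*(-92104) = (295 + 28422)*(-92104) = 28717*(-92104) = -2644950568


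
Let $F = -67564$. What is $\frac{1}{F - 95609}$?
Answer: $- \frac{1}{163173} \approx -6.1285 \cdot 10^{-6}$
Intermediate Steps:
$\frac{1}{F - 95609} = \frac{1}{-67564 - 95609} = \frac{1}{-163173} = - \frac{1}{163173}$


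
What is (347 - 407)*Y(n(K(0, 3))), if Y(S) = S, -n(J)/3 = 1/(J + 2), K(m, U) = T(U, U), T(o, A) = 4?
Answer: 30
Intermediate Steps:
K(m, U) = 4
n(J) = -3/(2 + J) (n(J) = -3/(J + 2) = -3/(2 + J))
(347 - 407)*Y(n(K(0, 3))) = (347 - 407)*(-3/(2 + 4)) = -(-180)/6 = -60*(-½) = 30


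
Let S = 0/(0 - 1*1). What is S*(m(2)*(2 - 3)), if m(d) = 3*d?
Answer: 0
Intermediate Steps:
S = 0 (S = 0/(0 - 1) = 0/(-1) = 0*(-1) = 0)
S*(m(2)*(2 - 3)) = 0*((3*2)*(2 - 3)) = 0*(6*(-1)) = 0*(-6) = 0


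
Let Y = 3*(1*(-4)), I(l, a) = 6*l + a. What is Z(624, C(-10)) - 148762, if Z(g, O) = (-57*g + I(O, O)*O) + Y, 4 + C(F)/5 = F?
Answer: -150042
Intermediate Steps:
C(F) = -20 + 5*F
I(l, a) = a + 6*l
Y = -12 (Y = 3*(-4) = -12)
Z(g, O) = -12 - 57*g + 7*O**2 (Z(g, O) = (-57*g + (O + 6*O)*O) - 12 = (-57*g + (7*O)*O) - 12 = (-57*g + 7*O**2) - 12 = -12 - 57*g + 7*O**2)
Z(624, C(-10)) - 148762 = (-12 - 57*624 + 7*(-20 + 5*(-10))**2) - 148762 = (-12 - 35568 + 7*(-20 - 50)**2) - 148762 = (-12 - 35568 + 7*(-70)**2) - 148762 = (-12 - 35568 + 7*4900) - 148762 = (-12 - 35568 + 34300) - 148762 = -1280 - 148762 = -150042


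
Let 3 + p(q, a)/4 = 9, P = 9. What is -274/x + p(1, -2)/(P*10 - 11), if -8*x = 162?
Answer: 88528/6399 ≈ 13.835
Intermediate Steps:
x = -81/4 (x = -1/8*162 = -81/4 ≈ -20.250)
p(q, a) = 24 (p(q, a) = -12 + 4*9 = -12 + 36 = 24)
-274/x + p(1, -2)/(P*10 - 11) = -274/(-81/4) + 24/(9*10 - 11) = -274*(-4/81) + 24/(90 - 11) = 1096/81 + 24/79 = 88528/6399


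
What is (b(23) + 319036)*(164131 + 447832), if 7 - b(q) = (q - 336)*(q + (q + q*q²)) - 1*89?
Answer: 2534628965363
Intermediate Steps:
b(q) = 96 - (-336 + q)*(q³ + 2*q) (b(q) = 7 - ((q - 336)*(q + (q + q*q²)) - 1*89) = 7 - ((-336 + q)*(q + (q + q³)) - 89) = 7 - ((-336 + q)*(q³ + 2*q) - 89) = 7 - (-89 + (-336 + q)*(q³ + 2*q)) = 7 + (89 - (-336 + q)*(q³ + 2*q)) = 96 - (-336 + q)*(q³ + 2*q))
(b(23) + 319036)*(164131 + 447832) = ((96 - 1*23⁴ - 2*23² + 336*23³ + 672*23) + 319036)*(164131 + 447832) = ((96 - 1*279841 - 2*529 + 336*12167 + 15456) + 319036)*611963 = ((96 - 279841 - 1058 + 4088112 + 15456) + 319036)*611963 = (3822765 + 319036)*611963 = 4141801*611963 = 2534628965363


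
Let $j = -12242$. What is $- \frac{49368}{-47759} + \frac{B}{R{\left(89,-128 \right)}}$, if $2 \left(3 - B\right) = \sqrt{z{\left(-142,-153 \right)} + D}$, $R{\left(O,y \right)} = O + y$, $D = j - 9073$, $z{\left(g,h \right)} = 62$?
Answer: $\frac{594025}{620867} + \frac{i \sqrt{21253}}{78} \approx 0.95677 + 1.869 i$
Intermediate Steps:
$D = -21315$ ($D = -12242 - 9073 = -21315$)
$B = 3 - \frac{i \sqrt{21253}}{2}$ ($B = 3 - \frac{\sqrt{62 - 21315}}{2} = 3 - \frac{\sqrt{-21253}}{2} = 3 - \frac{i \sqrt{21253}}{2} \approx 3.0 - 72.892 i$)
$- \frac{49368}{-47759} + \frac{B}{R{\left(89,-128 \right)}} = - \frac{49368}{-47759} + \frac{3 - \frac{i \sqrt{21253}}{2}}{89 - 128} = \left(-49368\right) \left(- \frac{1}{47759}\right) + \frac{3 - \frac{i \sqrt{21253}}{2}}{-39} = \frac{49368}{47759} + \left(3 - \frac{i \sqrt{21253}}{2}\right) \left(- \frac{1}{39}\right) = \frac{49368}{47759} - \left(\frac{1}{13} - \frac{i \sqrt{21253}}{78}\right) = \frac{594025}{620867} + \frac{i \sqrt{21253}}{78}$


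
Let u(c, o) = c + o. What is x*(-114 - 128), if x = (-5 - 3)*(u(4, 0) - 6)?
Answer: -3872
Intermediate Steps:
x = 16 (x = (-5 - 3)*((4 + 0) - 6) = -8*(4 - 6) = -8*(-2) = 16)
x*(-114 - 128) = 16*(-114 - 128) = 16*(-242) = -3872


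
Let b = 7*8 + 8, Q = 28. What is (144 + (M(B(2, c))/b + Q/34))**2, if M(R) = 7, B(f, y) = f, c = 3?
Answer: 24865189969/1183744 ≈ 21006.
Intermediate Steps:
b = 64 (b = 56 + 8 = 64)
(144 + (M(B(2, c))/b + Q/34))**2 = (144 + (7/64 + 28/34))**2 = (144 + (7*(1/64) + 28*(1/34)))**2 = (144 + (7/64 + 14/17))**2 = (144 + 1015/1088)**2 = (157687/1088)**2 = 24865189969/1183744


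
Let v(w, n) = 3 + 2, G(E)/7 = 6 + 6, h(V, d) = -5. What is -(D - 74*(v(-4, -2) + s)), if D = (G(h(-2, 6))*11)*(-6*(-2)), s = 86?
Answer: -4354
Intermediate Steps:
G(E) = 84 (G(E) = 7*(6 + 6) = 7*12 = 84)
D = 11088 (D = (84*11)*(-6*(-2)) = 924*12 = 11088)
v(w, n) = 5
-(D - 74*(v(-4, -2) + s)) = -(11088 - 74*(5 + 86)) = -(11088 - 74*91) = -(11088 - 1*6734) = -(11088 - 6734) = -1*4354 = -4354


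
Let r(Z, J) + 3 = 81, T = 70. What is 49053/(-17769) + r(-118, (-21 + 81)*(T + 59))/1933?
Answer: -31144489/11449159 ≈ -2.7202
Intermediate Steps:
r(Z, J) = 78 (r(Z, J) = -3 + 81 = 78)
49053/(-17769) + r(-118, (-21 + 81)*(T + 59))/1933 = 49053/(-17769) + 78/1933 = 49053*(-1/17769) + 78*(1/1933) = -16351/5923 + 78/1933 = -31144489/11449159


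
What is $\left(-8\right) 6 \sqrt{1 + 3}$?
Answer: $-96$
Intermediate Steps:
$\left(-8\right) 6 \sqrt{1 + 3} = - 48 \sqrt{4} = \left(-48\right) 2 = -96$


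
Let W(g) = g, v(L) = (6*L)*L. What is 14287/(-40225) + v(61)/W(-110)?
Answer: -89963492/442475 ≈ -203.32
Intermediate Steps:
v(L) = 6*L²
14287/(-40225) + v(61)/W(-110) = 14287/(-40225) + (6*61²)/(-110) = 14287*(-1/40225) + (6*3721)*(-1/110) = -14287/40225 + 22326*(-1/110) = -14287/40225 - 11163/55 = -89963492/442475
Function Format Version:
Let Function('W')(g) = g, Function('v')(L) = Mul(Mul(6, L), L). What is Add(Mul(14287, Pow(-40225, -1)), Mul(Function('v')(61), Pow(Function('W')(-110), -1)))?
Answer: Rational(-89963492, 442475) ≈ -203.32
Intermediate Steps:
Function('v')(L) = Mul(6, Pow(L, 2))
Add(Mul(14287, Pow(-40225, -1)), Mul(Function('v')(61), Pow(Function('W')(-110), -1))) = Add(Mul(14287, Pow(-40225, -1)), Mul(Mul(6, Pow(61, 2)), Pow(-110, -1))) = Add(Mul(14287, Rational(-1, 40225)), Mul(Mul(6, 3721), Rational(-1, 110))) = Add(Rational(-14287, 40225), Mul(22326, Rational(-1, 110))) = Add(Rational(-14287, 40225), Rational(-11163, 55)) = Rational(-89963492, 442475)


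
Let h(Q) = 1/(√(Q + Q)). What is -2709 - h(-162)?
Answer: -2709 + I/18 ≈ -2709.0 + 0.055556*I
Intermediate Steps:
h(Q) = √2/(2*√Q) (h(Q) = 1/(√(2*Q)) = 1/(√2*√Q) = √2/(2*√Q))
-2709 - h(-162) = -2709 - √2/(2*√(-162)) = -2709 - √2*(-I*√2/18)/2 = -2709 - (-1)*I/18 = -2709 + I/18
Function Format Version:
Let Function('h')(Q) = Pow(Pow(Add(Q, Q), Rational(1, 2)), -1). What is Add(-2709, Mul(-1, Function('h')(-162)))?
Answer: Add(-2709, Mul(Rational(1, 18), I)) ≈ Add(-2709.0, Mul(0.055556, I))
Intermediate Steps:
Function('h')(Q) = Mul(Rational(1, 2), Pow(2, Rational(1, 2)), Pow(Q, Rational(-1, 2))) (Function('h')(Q) = Pow(Pow(Mul(2, Q), Rational(1, 2)), -1) = Pow(Mul(Pow(2, Rational(1, 2)), Pow(Q, Rational(1, 2))), -1) = Mul(Rational(1, 2), Pow(2, Rational(1, 2)), Pow(Q, Rational(-1, 2))))
Add(-2709, Mul(-1, Function('h')(-162))) = Add(-2709, Mul(-1, Mul(Rational(1, 2), Pow(2, Rational(1, 2)), Pow(-162, Rational(-1, 2))))) = Add(-2709, Mul(-1, Mul(Rational(1, 2), Pow(2, Rational(1, 2)), Mul(Rational(-1, 18), I, Pow(2, Rational(1, 2)))))) = Add(-2709, Mul(-1, Mul(Rational(-1, 18), I))) = Add(-2709, Mul(Rational(1, 18), I))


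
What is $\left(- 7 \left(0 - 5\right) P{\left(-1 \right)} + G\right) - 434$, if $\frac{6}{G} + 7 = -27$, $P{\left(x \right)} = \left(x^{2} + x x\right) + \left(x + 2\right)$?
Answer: $- \frac{5596}{17} \approx -329.18$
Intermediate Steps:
$P{\left(x \right)} = 2 + x + 2 x^{2}$ ($P{\left(x \right)} = \left(x^{2} + x^{2}\right) + \left(2 + x\right) = 2 x^{2} + \left(2 + x\right) = 2 + x + 2 x^{2}$)
$G = - \frac{3}{17}$ ($G = \frac{6}{-7 - 27} = \frac{6}{-34} = 6 \left(- \frac{1}{34}\right) = - \frac{3}{17} \approx -0.17647$)
$\left(- 7 \left(0 - 5\right) P{\left(-1 \right)} + G\right) - 434 = \left(- 7 \left(0 - 5\right) \left(2 - 1 + 2 \left(-1\right)^{2}\right) - \frac{3}{17}\right) - 434 = \left(- 7 \left(- 5 \left(2 - 1 + 2 \cdot 1\right)\right) - \frac{3}{17}\right) - 434 = \left(- 7 \left(- 5 \left(2 - 1 + 2\right)\right) - \frac{3}{17}\right) - 434 = \left(- 7 \left(\left(-5\right) 3\right) - \frac{3}{17}\right) - 434 = \left(\left(-7\right) \left(-15\right) - \frac{3}{17}\right) - 434 = \left(105 - \frac{3}{17}\right) - 434 = \frac{1782}{17} - 434 = - \frac{5596}{17}$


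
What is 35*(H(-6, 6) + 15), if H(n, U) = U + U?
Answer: 945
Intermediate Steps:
H(n, U) = 2*U
35*(H(-6, 6) + 15) = 35*(2*6 + 15) = 35*(12 + 15) = 35*27 = 945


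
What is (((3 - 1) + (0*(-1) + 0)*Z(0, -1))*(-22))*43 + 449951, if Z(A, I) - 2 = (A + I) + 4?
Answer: 448059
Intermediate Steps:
Z(A, I) = 6 + A + I (Z(A, I) = 2 + ((A + I) + 4) = 2 + (4 + A + I) = 6 + A + I)
(((3 - 1) + (0*(-1) + 0)*Z(0, -1))*(-22))*43 + 449951 = (((3 - 1) + (0*(-1) + 0)*(6 + 0 - 1))*(-22))*43 + 449951 = ((2 + (0 + 0)*5)*(-22))*43 + 449951 = ((2 + 0*5)*(-22))*43 + 449951 = ((2 + 0)*(-22))*43 + 449951 = (2*(-22))*43 + 449951 = -44*43 + 449951 = -1892 + 449951 = 448059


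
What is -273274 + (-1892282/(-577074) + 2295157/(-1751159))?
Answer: -138077297391987832/505274164383 ≈ -2.7327e+5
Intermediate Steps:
-273274 + (-1892282/(-577074) + 2295157/(-1751159)) = -273274 + (-1892282*(-1/577074) + 2295157*(-1/1751159)) = -273274 + (946141/288537 - 2295157/1751159) = -273274 + 994605612110/505274164383 = -138077297391987832/505274164383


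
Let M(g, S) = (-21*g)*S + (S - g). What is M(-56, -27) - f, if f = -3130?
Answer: -28593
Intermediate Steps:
M(g, S) = S - g - 21*S*g (M(g, S) = -21*S*g + (S - g) = S - g - 21*S*g)
M(-56, -27) - f = (-27 - 1*(-56) - 21*(-27)*(-56)) - 1*(-3130) = (-27 + 56 - 31752) + 3130 = -31723 + 3130 = -28593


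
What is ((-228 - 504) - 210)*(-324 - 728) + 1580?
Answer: 992564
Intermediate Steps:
((-228 - 504) - 210)*(-324 - 728) + 1580 = (-732 - 210)*(-1052) + 1580 = -942*(-1052) + 1580 = 990984 + 1580 = 992564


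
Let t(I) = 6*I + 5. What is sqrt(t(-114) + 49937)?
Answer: sqrt(49258) ≈ 221.94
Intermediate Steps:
t(I) = 5 + 6*I
sqrt(t(-114) + 49937) = sqrt((5 + 6*(-114)) + 49937) = sqrt((5 - 684) + 49937) = sqrt(-679 + 49937) = sqrt(49258)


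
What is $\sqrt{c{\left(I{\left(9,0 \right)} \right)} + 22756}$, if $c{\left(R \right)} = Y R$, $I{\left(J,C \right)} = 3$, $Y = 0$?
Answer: $2 \sqrt{5689} \approx 150.85$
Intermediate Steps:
$c{\left(R \right)} = 0$ ($c{\left(R \right)} = 0 R = 0$)
$\sqrt{c{\left(I{\left(9,0 \right)} \right)} + 22756} = \sqrt{0 + 22756} = \sqrt{22756} = 2 \sqrt{5689}$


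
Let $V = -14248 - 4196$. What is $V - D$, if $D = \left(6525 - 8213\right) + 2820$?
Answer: $-19576$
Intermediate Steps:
$V = -18444$
$D = 1132$ ($D = -1688 + 2820 = 1132$)
$V - D = -18444 - 1132 = -19576$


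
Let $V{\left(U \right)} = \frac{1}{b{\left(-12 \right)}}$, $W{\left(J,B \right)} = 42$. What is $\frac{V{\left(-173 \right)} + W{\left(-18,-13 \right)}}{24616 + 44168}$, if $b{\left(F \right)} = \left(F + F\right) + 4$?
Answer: $\frac{839}{1375680} \approx 0.00060988$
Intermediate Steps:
$b{\left(F \right)} = 4 + 2 F$ ($b{\left(F \right)} = 2 F + 4 = 4 + 2 F$)
$V{\left(U \right)} = - \frac{1}{20}$ ($V{\left(U \right)} = \frac{1}{4 + 2 \left(-12\right)} = \frac{1}{4 - 24} = \frac{1}{-20} = - \frac{1}{20}$)
$\frac{V{\left(-173 \right)} + W{\left(-18,-13 \right)}}{24616 + 44168} = \frac{- \frac{1}{20} + 42}{24616 + 44168} = \frac{839}{20 \cdot 68784} = \frac{839}{20} \cdot \frac{1}{68784} = \frac{839}{1375680}$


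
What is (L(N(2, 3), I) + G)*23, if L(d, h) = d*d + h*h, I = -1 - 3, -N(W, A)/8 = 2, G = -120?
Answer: 3496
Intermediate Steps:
N(W, A) = -16 (N(W, A) = -8*2 = -16)
I = -4
L(d, h) = d² + h²
(L(N(2, 3), I) + G)*23 = (((-16)² + (-4)²) - 120)*23 = ((256 + 16) - 120)*23 = (272 - 120)*23 = 152*23 = 3496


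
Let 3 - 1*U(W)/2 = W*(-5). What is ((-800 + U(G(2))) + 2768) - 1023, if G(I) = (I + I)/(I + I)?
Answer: 961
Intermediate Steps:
G(I) = 1 (G(I) = (2*I)/((2*I)) = (2*I)*(1/(2*I)) = 1)
U(W) = 6 + 10*W (U(W) = 6 - 2*W*(-5) = 6 - (-10)*W = 6 + 10*W)
((-800 + U(G(2))) + 2768) - 1023 = ((-800 + (6 + 10*1)) + 2768) - 1023 = ((-800 + (6 + 10)) + 2768) - 1023 = ((-800 + 16) + 2768) - 1023 = (-784 + 2768) - 1023 = 1984 - 1023 = 961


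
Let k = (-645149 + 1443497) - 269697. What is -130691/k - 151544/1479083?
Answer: -273416723497/781918707033 ≈ -0.34967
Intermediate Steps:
k = 528651 (k = 798348 - 269697 = 528651)
-130691/k - 151544/1479083 = -130691/528651 - 151544/1479083 = -273416723497/781918707033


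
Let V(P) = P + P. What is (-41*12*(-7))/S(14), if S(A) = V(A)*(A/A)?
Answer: 123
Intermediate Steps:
V(P) = 2*P
S(A) = 2*A (S(A) = (2*A)*(A/A) = (2*A)*1 = 2*A)
(-41*12*(-7))/S(14) = (-41*12*(-7))/((2*14)) = -492*(-7)/28 = 3444*(1/28) = 123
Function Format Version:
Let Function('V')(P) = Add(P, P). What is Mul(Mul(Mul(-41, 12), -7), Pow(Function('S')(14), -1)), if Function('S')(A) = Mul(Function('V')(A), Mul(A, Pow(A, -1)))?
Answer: 123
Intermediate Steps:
Function('V')(P) = Mul(2, P)
Function('S')(A) = Mul(2, A) (Function('S')(A) = Mul(Mul(2, A), Mul(A, Pow(A, -1))) = Mul(Mul(2, A), 1) = Mul(2, A))
Mul(Mul(Mul(-41, 12), -7), Pow(Function('S')(14), -1)) = Mul(Mul(Mul(-41, 12), -7), Pow(Mul(2, 14), -1)) = Mul(Mul(-492, -7), Pow(28, -1)) = Mul(3444, Rational(1, 28)) = 123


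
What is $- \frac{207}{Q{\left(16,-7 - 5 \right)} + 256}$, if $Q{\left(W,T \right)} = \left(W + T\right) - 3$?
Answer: $- \frac{207}{257} \approx -0.80545$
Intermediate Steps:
$Q{\left(W,T \right)} = -3 + T + W$ ($Q{\left(W,T \right)} = \left(T + W\right) - 3 = -3 + T + W$)
$- \frac{207}{Q{\left(16,-7 - 5 \right)} + 256} = - \frac{207}{\left(-3 - 12 + 16\right) + 256} = - \frac{207}{1 + 256} = - \frac{207}{257}$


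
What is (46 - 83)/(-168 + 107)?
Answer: 37/61 ≈ 0.60656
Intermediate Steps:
(46 - 83)/(-168 + 107) = -37/(-61) = -1/61*(-37) = 37/61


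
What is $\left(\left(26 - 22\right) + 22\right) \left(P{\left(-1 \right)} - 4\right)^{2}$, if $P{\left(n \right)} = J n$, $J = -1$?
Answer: $234$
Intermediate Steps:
$P{\left(n \right)} = - n$
$\left(\left(26 - 22\right) + 22\right) \left(P{\left(-1 \right)} - 4\right)^{2} = \left(\left(26 - 22\right) + 22\right) \left(\left(-1\right) \left(-1\right) - 4\right)^{2} = \left(4 + 22\right) \left(1 - 4\right)^{2} = 26 \left(-3\right)^{2} = 26 \cdot 9 = 234$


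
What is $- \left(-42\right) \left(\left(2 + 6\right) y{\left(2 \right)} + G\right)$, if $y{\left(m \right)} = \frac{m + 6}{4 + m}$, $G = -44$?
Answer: $-1400$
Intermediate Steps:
$y{\left(m \right)} = \frac{6 + m}{4 + m}$
$- \left(-42\right) \left(\left(2 + 6\right) y{\left(2 \right)} + G\right) = - \left(-42\right) \left(\left(2 + 6\right) \frac{6 + 2}{4 + 2} - 44\right) = - \left(-42\right) \left(8 \cdot \frac{1}{6} \cdot 8 - 44\right) = - \left(-42\right) \left(8 \cdot \frac{4}{3} - 44\right) = - \left(-42\right) \left(\frac{32}{3} - 44\right) = - \frac{\left(-42\right) \left(-100\right)}{3} = \left(-1\right) 1400 = -1400$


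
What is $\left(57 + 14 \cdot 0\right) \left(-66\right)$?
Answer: $-3762$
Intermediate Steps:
$\left(57 + 14 \cdot 0\right) \left(-66\right) = \left(57 + 0\right) \left(-66\right) = 57 \left(-66\right) = -3762$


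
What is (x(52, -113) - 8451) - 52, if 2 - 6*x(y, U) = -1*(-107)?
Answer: -17041/2 ≈ -8520.5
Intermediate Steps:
x(y, U) = -35/2 (x(y, U) = ⅓ - (-1)*(-107)/6 = ⅓ - ⅙*107 = ⅓ - 107/6 = -35/2)
(x(52, -113) - 8451) - 52 = (-35/2 - 8451) - 52 = -16937/2 - 52 = -17041/2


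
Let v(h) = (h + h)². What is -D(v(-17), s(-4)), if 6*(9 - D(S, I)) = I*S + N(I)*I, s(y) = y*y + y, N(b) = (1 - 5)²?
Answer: 2335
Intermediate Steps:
N(b) = 16 (N(b) = (-4)² = 16)
v(h) = 4*h² (v(h) = (2*h)² = 4*h²)
s(y) = y + y² (s(y) = y² + y = y + y²)
D(S, I) = 9 - 8*I/3 - I*S/6 (D(S, I) = 9 - (I*S + 16*I)/6 = 9 - (16*I + I*S)/6 = 9 + (-8*I/3 - I*S/6) = 9 - 8*I/3 - I*S/6)
-D(v(-17), s(-4)) = -(9 - (-32)*(1 - 4)/3 - (-4*(1 - 4))*4*(-17)²/6) = -(9 - (-32)*(-3)/3 - (-4*(-3))*4*289/6) = -(9 - 8/3*12 - ⅙*12*1156) = -(9 - 32 - 2312) = -1*(-2335) = 2335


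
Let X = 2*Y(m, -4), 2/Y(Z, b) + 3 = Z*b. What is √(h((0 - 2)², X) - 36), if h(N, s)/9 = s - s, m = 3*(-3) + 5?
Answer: 6*I ≈ 6.0*I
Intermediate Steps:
m = -4 (m = -9 + 5 = -4)
Y(Z, b) = 2/(-3 + Z*b)
X = 4/13 (X = 2*(2/(-3 - 4*(-4))) = 2*(2/(-3 + 16)) = 2*(2/13) = 4/13 ≈ 0.30769)
h(N, s) = 0 (h(N, s) = 9*(s - s) = 9*0 = 0)
√(h((0 - 2)², X) - 36) = √(0 - 36) = √(-36) = 6*I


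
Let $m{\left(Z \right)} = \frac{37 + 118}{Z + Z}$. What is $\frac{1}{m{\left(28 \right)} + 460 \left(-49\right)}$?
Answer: $- \frac{56}{1262085} \approx -4.4371 \cdot 10^{-5}$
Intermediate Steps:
$m{\left(Z \right)} = \frac{155}{2 Z}$
$\frac{1}{m{\left(28 \right)} + 460 \left(-49\right)} = \frac{1}{\frac{155}{2 \cdot 28} + 460 \left(-49\right)} = \frac{1}{\frac{155}{2} \cdot \frac{1}{28} - 22540} = \frac{1}{\frac{155}{56} - 22540} = \frac{1}{- \frac{1262085}{56}} = - \frac{56}{1262085}$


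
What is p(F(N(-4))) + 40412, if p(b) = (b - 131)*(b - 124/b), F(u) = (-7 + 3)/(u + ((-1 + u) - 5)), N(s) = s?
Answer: 4758128/49 ≈ 97105.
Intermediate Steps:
F(u) = -4/(-6 + 2*u) (F(u) = -4/(u + (-6 + u)) = -4/(-6 + 2*u))
p(b) = (-131 + b)*(b - 124/b)
p(F(N(-4))) + 40412 = (-124 + (-2/(-3 - 4))**2 - (-262)/(-3 - 4) + 16244/((-2/(-3 - 4)))) + 40412 = (-124 + (-2/(-7))**2 - (-262)/(-7) + 16244/((-2/(-7)))) + 40412 = (-124 + (-2*(-1/7))**2 - (-262)*(-1)/7 + 16244/((-2*(-1/7)))) + 40412 = (-124 + (2/7)**2 - 131*2/7 + 16244/(2/7)) + 40412 = (-124 + 4/49 - 262/7 + 16244*(7/2)) + 40412 = (-124 + 4/49 - 262/7 + 56854) + 40412 = 2777940/49 + 40412 = 4758128/49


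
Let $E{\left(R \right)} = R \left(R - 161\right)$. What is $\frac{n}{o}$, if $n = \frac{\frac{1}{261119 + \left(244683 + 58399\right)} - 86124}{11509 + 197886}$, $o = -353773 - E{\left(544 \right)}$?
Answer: $\frac{48591246923}{66409935646539375} \approx 7.3169 \cdot 10^{-7}$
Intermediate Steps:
$E{\left(R \right)} = R \left(-161 + R\right)$
$o = -562125$ ($o = -353773 - 544 \left(-161 + 544\right) = -353773 - 544 \cdot 383 = -353773 - 208352 = -562125$)
$n = - \frac{48591246923}{118140868395}$ ($n = \frac{\frac{1}{261119 + 303082} - 86124}{209395} = \left(\frac{1}{564201} - 86124\right) \frac{1}{209395} = \left(- \frac{48591246923}{564201}\right) \frac{1}{209395} = - \frac{48591246923}{118140868395} \approx -0.4113$)
$\frac{n}{o} = - \frac{48591246923}{118140868395 \left(-562125\right)} = \left(- \frac{48591246923}{118140868395}\right) \left(- \frac{1}{562125}\right) = \frac{48591246923}{66409935646539375}$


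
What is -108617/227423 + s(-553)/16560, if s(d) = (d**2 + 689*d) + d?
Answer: -19028491423/3766124880 ≈ -5.0525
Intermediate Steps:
s(d) = d**2 + 690*d
-108617/227423 + s(-553)/16560 = -108617/227423 - 553*(690 - 553)/16560 = -108617*1/227423 - 553*137*(1/16560) = -108617/227423 - 75761*1/16560 = -108617/227423 - 75761/16560 = -19028491423/3766124880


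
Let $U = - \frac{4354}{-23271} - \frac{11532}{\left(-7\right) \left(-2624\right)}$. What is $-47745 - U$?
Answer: $- \frac{5102004229115}{106860432} \approx -47745.0$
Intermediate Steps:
$U = - \frac{47096725}{106860432}$ ($U = \left(-4354\right) \left(- \frac{1}{23271}\right) - \frac{11532}{18368} = \frac{4354}{23271} - \frac{2883}{4592} = - \frac{47096725}{106860432} \approx -0.44073$)
$-47745 - U = -47745 - - \frac{47096725}{106860432} = -47745 + \frac{47096725}{106860432} = - \frac{5102004229115}{106860432}$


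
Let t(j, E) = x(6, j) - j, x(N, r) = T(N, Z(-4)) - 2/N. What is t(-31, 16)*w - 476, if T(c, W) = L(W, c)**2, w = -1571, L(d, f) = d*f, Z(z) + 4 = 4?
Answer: -145960/3 ≈ -48653.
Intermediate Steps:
Z(z) = 0 (Z(z) = -4 + 4 = 0)
T(c, W) = W**2*c**2 (T(c, W) = (W*c)**2 = W**2*c**2)
x(N, r) = -2/N (x(N, r) = 0**2*N**2 - 2/N = 0*N**2 - 2/N = 0 - 2/N = -2/N)
t(j, E) = -1/3 - j (t(j, E) = -2/6 - j = -2*1/6 - j = -1/3 - j)
t(-31, 16)*w - 476 = (-1/3 - 1*(-31))*(-1571) - 476 = (-1/3 + 31)*(-1571) - 476 = (92/3)*(-1571) - 476 = -144532/3 - 476 = -145960/3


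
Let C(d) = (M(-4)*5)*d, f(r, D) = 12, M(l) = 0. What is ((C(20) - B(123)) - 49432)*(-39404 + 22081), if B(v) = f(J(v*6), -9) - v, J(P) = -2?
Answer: 854387683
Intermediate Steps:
C(d) = 0 (C(d) = (0*5)*d = 0*d = 0)
B(v) = 12 - v
((C(20) - B(123)) - 49432)*(-39404 + 22081) = ((0 - (12 - 1*123)) - 49432)*(-39404 + 22081) = ((0 - (12 - 123)) - 49432)*(-17323) = ((0 - 1*(-111)) - 49432)*(-17323) = ((0 + 111) - 49432)*(-17323) = (111 - 49432)*(-17323) = -49321*(-17323) = 854387683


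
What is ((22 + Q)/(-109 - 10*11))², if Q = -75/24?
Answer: 22801/3069504 ≈ 0.0074282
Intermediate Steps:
Q = -25/8 (Q = -75*1/24 = -25/8 ≈ -3.1250)
((22 + Q)/(-109 - 10*11))² = ((22 - 25/8)/(-109 - 10*11))² = (151/(8*(-109 - 110)))² = ((151/8)/(-219))² = ((151/8)*(-1/219))² = (-151/1752)² = 22801/3069504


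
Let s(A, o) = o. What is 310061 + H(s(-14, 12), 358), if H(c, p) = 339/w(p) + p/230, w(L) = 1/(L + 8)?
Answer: 49925704/115 ≈ 4.3414e+5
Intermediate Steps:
w(L) = 1/(8 + L)
H(c, p) = 2712 + 77971*p/230 (H(c, p) = 339/(1/(8 + p)) + p/230 = 339*(8 + p) + p*(1/230) = (2712 + 339*p) + p/230 = 2712 + 77971*p/230)
310061 + H(s(-14, 12), 358) = 310061 + (2712 + (77971/230)*358) = 310061 + (2712 + 13956809/115) = 310061 + 14268689/115 = 49925704/115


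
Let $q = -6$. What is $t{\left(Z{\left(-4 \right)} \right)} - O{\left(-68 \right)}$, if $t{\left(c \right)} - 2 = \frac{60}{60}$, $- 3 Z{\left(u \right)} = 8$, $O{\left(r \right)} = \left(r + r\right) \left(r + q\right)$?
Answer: $-10061$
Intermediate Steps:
$O{\left(r \right)} = 2 r \left(-6 + r\right)$ ($O{\left(r \right)} = \left(r + r\right) \left(r - 6\right) = 2 r \left(-6 + r\right)$)
$Z{\left(u \right)} = - \frac{8}{3}$ ($Z{\left(u \right)} = \left(- \frac{1}{3}\right) 8 = - \frac{8}{3}$)
$t{\left(c \right)} = 3$ ($t{\left(c \right)} = 2 + \frac{60}{60} = 2 + 60 \cdot \frac{1}{60} = 2 + 1 = 3$)
$t{\left(Z{\left(-4 \right)} \right)} - O{\left(-68 \right)} = 3 - 2 \left(-68\right) \left(-6 - 68\right) = 3 - 2 \left(-68\right) \left(-74\right) = 3 - 10064 = -10061$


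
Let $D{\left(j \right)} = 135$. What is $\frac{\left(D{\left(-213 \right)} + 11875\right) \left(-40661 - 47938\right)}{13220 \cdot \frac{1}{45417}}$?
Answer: $- \frac{4832704840383}{1322} \approx -3.6556 \cdot 10^{9}$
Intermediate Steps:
$\frac{\left(D{\left(-213 \right)} + 11875\right) \left(-40661 - 47938\right)}{13220 \cdot \frac{1}{45417}} = \frac{\left(135 + 11875\right) \left(-40661 - 47938\right)}{13220 \cdot \frac{1}{45417}} = \frac{12010 \left(-88599\right)}{13220 \cdot \frac{1}{45417}} = - \frac{1064073990}{\frac{13220}{45417}} = \left(-1064073990\right) \frac{45417}{13220} = - \frac{4832704840383}{1322}$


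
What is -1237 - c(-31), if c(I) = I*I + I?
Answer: -2167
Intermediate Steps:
c(I) = I + I² (c(I) = I² + I = I + I²)
-1237 - c(-31) = -1237 - (-31)*(1 - 31) = -1237 - (-31)*(-30) = -1237 - 1*930 = -1237 - 930 = -2167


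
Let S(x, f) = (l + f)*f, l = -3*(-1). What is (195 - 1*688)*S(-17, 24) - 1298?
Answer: -320762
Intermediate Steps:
l = 3
S(x, f) = f*(3 + f) (S(x, f) = (3 + f)*f = f*(3 + f))
(195 - 1*688)*S(-17, 24) - 1298 = (195 - 1*688)*(24*(3 + 24)) - 1298 = (195 - 688)*(24*27) - 1298 = -493*648 - 1298 = -319464 - 1298 = -320762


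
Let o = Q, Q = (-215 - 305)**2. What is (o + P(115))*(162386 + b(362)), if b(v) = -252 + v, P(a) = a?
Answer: 43957605440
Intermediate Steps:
Q = 270400 (Q = (-520)**2 = 270400)
o = 270400
(o + P(115))*(162386 + b(362)) = (270400 + 115)*(162386 + (-252 + 362)) = 270515*(162386 + 110) = 270515*162496 = 43957605440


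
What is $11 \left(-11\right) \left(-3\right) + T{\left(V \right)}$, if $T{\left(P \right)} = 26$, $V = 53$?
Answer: $389$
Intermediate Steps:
$11 \left(-11\right) \left(-3\right) + T{\left(V \right)} = 11 \left(-11\right) \left(-3\right) + 26 = \left(-121\right) \left(-3\right) + 26 = 363 + 26 = 389$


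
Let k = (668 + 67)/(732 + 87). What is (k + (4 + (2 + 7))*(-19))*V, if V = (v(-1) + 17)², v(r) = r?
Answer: -2457088/39 ≈ -63002.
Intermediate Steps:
k = 35/39 (k = 735/819 = 735*(1/819) = 35/39 ≈ 0.89744)
V = 256 (V = (-1 + 17)² = 16² = 256)
(k + (4 + (2 + 7))*(-19))*V = (35/39 + (4 + (2 + 7))*(-19))*256 = (35/39 + (4 + 9)*(-19))*256 = (35/39 + 13*(-19))*256 = (35/39 - 247)*256 = -9598/39*256 = -2457088/39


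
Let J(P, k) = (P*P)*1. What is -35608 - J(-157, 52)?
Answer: -60257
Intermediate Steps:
J(P, k) = P**2 (J(P, k) = P**2*1 = P**2)
-35608 - J(-157, 52) = -35608 - 1*(-157)**2 = -35608 - 1*24649 = -35608 - 24649 = -60257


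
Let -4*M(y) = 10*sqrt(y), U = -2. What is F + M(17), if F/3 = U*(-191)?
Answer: 1146 - 5*sqrt(17)/2 ≈ 1135.7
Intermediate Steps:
M(y) = -5*sqrt(y)/2
F = 1146 (F = 3*(-2*(-191)) = 3*382 = 1146)
F + M(17) = 1146 - 5*sqrt(17)/2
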